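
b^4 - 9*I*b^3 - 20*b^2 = b^2*(b - 5*I)*(b - 4*I)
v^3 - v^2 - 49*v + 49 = (v - 7)*(v - 1)*(v + 7)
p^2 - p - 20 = (p - 5)*(p + 4)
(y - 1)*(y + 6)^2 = y^3 + 11*y^2 + 24*y - 36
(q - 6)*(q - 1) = q^2 - 7*q + 6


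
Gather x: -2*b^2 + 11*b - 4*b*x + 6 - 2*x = -2*b^2 + 11*b + x*(-4*b - 2) + 6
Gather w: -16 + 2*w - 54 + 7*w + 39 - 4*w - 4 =5*w - 35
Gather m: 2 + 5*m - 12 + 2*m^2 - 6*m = 2*m^2 - m - 10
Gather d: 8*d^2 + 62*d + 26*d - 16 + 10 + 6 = 8*d^2 + 88*d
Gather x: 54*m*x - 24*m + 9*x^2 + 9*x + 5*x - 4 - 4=-24*m + 9*x^2 + x*(54*m + 14) - 8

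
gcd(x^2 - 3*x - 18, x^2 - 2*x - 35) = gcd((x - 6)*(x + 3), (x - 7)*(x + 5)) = 1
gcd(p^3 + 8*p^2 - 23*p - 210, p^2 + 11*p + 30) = p + 6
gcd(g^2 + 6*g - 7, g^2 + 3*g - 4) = g - 1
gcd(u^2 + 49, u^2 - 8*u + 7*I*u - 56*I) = u + 7*I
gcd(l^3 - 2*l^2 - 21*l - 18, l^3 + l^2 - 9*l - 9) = l^2 + 4*l + 3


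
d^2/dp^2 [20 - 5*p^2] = -10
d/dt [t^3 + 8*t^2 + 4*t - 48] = 3*t^2 + 16*t + 4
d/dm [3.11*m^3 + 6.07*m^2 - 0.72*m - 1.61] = 9.33*m^2 + 12.14*m - 0.72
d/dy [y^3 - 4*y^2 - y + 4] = 3*y^2 - 8*y - 1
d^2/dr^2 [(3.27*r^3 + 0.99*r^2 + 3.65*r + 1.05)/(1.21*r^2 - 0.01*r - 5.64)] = (1.77635683940025e-15*r^4 + 55.344118*r^3 + 50.867334*r^2 + 773.482482*r + 76.902738)/(1.771561*r^6 - 0.043923*r^5 - 24.772209*r^4 + 0.409463*r^3 + 115.467156*r^2 - 0.954288*r - 179.406144)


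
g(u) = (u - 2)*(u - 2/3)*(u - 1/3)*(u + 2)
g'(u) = (u - 2)*(u - 2/3)*(u - 1/3) + (u - 2)*(u - 2/3)*(u + 2) + (u - 2)*(u - 1/3)*(u + 2) + (u - 2/3)*(u - 1/3)*(u + 2) = 4*u^3 - 3*u^2 - 68*u/9 + 4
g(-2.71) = 34.37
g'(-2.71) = -77.17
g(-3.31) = 100.78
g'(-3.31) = -148.92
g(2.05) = 0.48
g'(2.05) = 10.36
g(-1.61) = -6.23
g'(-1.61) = -8.30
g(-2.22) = 6.84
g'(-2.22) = -37.78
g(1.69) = -1.59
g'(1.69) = 1.97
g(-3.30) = 99.30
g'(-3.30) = -147.48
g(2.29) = 3.95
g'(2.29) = 19.00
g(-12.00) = 21871.11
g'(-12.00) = -7249.33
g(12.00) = 18511.11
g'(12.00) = 6393.33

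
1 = 1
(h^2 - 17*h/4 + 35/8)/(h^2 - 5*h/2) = (h - 7/4)/h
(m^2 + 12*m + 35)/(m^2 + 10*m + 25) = (m + 7)/(m + 5)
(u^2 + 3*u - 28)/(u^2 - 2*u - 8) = (u + 7)/(u + 2)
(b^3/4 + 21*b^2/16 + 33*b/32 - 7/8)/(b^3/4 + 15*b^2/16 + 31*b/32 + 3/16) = (8*b^3 + 42*b^2 + 33*b - 28)/(8*b^3 + 30*b^2 + 31*b + 6)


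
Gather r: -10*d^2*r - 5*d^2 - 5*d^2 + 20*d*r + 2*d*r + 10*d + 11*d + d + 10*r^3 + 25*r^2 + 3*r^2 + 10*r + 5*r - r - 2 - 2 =-10*d^2 + 22*d + 10*r^3 + 28*r^2 + r*(-10*d^2 + 22*d + 14) - 4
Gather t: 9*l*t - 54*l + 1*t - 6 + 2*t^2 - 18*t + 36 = -54*l + 2*t^2 + t*(9*l - 17) + 30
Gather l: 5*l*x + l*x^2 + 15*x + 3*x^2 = l*(x^2 + 5*x) + 3*x^2 + 15*x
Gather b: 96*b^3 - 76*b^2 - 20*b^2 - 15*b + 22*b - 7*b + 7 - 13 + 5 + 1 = 96*b^3 - 96*b^2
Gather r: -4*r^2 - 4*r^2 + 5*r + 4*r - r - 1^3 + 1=-8*r^2 + 8*r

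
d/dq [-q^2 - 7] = -2*q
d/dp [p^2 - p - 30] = 2*p - 1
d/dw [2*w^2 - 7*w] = 4*w - 7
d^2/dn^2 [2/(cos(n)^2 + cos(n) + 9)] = 2*(-4*sin(n)^4 - 33*sin(n)^2 + 51*cos(n)/4 - 3*cos(3*n)/4 + 21)/(-sin(n)^2 + cos(n) + 10)^3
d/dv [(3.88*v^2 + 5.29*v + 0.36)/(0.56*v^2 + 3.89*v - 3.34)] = (12.1308*v^2 - 26.3216*v - 19.069)/(0.3136*v^4 + 4.3568*v^3 + 11.3913*v^2 - 25.9852*v + 11.1556)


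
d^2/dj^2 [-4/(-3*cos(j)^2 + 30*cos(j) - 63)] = 2*(-8*sin(j)^4 + 36*sin(j)^2 - 495*cos(j) + 15*cos(3*j) + 288)/(3*(cos(j) - 7)^3*(cos(j) - 3)^3)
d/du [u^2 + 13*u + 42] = 2*u + 13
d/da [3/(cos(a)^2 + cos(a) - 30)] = 3*(2*cos(a) + 1)*sin(a)/(cos(a)^2 + cos(a) - 30)^2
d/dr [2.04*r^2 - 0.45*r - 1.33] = 4.08*r - 0.45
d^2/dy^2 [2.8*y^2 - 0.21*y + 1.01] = 5.60000000000000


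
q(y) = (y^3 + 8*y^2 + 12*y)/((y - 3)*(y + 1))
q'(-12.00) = 0.84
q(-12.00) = -4.36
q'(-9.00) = 0.75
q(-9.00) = -1.97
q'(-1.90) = -1.95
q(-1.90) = -0.18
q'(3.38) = -232.79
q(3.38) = 102.48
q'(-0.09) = -4.04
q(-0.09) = 0.36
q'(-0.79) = -29.69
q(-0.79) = 6.26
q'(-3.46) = -0.02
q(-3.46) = 0.81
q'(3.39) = -220.96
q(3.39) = 100.21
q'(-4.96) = 0.39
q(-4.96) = 0.48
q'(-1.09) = -155.34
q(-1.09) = -13.23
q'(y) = (3*y^2 + 16*y + 12)/((y - 3)*(y + 1)) - (y^3 + 8*y^2 + 12*y)/((y - 3)*(y + 1)^2) - (y^3 + 8*y^2 + 12*y)/((y - 3)^2*(y + 1))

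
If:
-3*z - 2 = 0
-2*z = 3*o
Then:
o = 4/9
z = -2/3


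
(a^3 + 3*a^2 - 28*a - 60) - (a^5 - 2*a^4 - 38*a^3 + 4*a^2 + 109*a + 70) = -a^5 + 2*a^4 + 39*a^3 - a^2 - 137*a - 130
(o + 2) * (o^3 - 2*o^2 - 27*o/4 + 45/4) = o^4 - 43*o^2/4 - 9*o/4 + 45/2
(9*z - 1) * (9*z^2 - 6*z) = 81*z^3 - 63*z^2 + 6*z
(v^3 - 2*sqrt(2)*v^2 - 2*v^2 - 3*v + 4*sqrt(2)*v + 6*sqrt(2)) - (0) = v^3 - 2*sqrt(2)*v^2 - 2*v^2 - 3*v + 4*sqrt(2)*v + 6*sqrt(2)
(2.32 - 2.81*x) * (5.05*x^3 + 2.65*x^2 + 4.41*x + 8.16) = -14.1905*x^4 + 4.2695*x^3 - 6.2441*x^2 - 12.6984*x + 18.9312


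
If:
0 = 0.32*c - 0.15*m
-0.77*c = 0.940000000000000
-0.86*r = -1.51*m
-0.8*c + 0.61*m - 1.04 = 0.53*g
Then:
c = -1.22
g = -3.12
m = -2.60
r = -4.57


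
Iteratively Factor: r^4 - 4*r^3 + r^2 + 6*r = (r - 3)*(r^3 - r^2 - 2*r) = (r - 3)*(r - 2)*(r^2 + r) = (r - 3)*(r - 2)*(r + 1)*(r)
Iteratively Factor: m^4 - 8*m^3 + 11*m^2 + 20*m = (m + 1)*(m^3 - 9*m^2 + 20*m) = m*(m + 1)*(m^2 - 9*m + 20) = m*(m - 5)*(m + 1)*(m - 4)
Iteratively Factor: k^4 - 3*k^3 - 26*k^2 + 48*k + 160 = (k - 4)*(k^3 + k^2 - 22*k - 40) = (k - 4)*(k + 2)*(k^2 - k - 20) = (k - 5)*(k - 4)*(k + 2)*(k + 4)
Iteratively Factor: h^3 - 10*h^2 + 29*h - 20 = (h - 1)*(h^2 - 9*h + 20) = (h - 4)*(h - 1)*(h - 5)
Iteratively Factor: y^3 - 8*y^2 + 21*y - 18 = (y - 3)*(y^2 - 5*y + 6) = (y - 3)*(y - 2)*(y - 3)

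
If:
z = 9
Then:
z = 9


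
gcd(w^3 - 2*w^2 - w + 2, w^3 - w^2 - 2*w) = w^2 - w - 2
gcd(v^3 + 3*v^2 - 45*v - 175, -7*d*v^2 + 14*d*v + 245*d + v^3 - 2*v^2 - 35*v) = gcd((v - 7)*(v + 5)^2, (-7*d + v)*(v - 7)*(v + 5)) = v^2 - 2*v - 35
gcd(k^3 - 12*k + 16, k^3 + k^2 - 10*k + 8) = k^2 + 2*k - 8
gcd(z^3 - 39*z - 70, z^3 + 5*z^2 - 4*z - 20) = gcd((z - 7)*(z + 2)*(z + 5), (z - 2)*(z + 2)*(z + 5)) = z^2 + 7*z + 10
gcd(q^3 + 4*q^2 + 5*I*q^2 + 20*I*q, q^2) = q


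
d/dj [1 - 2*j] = -2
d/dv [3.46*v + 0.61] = 3.46000000000000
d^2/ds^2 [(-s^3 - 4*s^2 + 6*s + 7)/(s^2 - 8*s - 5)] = 2*(-95*s^3 - 159*s^2 - 153*s + 143)/(s^6 - 24*s^5 + 177*s^4 - 272*s^3 - 885*s^2 - 600*s - 125)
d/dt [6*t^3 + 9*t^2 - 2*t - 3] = 18*t^2 + 18*t - 2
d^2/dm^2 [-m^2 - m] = -2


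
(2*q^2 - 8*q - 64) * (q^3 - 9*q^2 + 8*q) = 2*q^5 - 26*q^4 + 24*q^3 + 512*q^2 - 512*q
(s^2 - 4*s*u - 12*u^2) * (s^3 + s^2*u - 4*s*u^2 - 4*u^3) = s^5 - 3*s^4*u - 20*s^3*u^2 + 64*s*u^4 + 48*u^5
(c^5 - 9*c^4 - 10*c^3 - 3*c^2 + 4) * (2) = 2*c^5 - 18*c^4 - 20*c^3 - 6*c^2 + 8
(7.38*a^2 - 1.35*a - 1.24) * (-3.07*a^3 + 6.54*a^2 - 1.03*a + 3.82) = -22.6566*a^5 + 52.4097*a^4 - 12.6236*a^3 + 21.4725*a^2 - 3.8798*a - 4.7368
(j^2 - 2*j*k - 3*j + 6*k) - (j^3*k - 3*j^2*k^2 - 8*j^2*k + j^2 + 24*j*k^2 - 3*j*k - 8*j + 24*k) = -j^3*k + 3*j^2*k^2 + 8*j^2*k - 24*j*k^2 + j*k + 5*j - 18*k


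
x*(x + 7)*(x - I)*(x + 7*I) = x^4 + 7*x^3 + 6*I*x^3 + 7*x^2 + 42*I*x^2 + 49*x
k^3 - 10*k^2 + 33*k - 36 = (k - 4)*(k - 3)^2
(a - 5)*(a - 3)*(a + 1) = a^3 - 7*a^2 + 7*a + 15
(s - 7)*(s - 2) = s^2 - 9*s + 14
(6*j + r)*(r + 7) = 6*j*r + 42*j + r^2 + 7*r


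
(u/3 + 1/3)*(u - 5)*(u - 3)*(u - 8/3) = u^4/3 - 29*u^3/9 + 77*u^2/9 - 11*u/9 - 40/3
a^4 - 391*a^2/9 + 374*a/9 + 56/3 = (a - 6)*(a - 4/3)*(a + 1/3)*(a + 7)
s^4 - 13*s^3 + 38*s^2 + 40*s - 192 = (s - 8)*(s - 4)*(s - 3)*(s + 2)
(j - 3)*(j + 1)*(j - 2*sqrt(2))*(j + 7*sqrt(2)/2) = j^4 - 2*j^3 + 3*sqrt(2)*j^3/2 - 17*j^2 - 3*sqrt(2)*j^2 - 9*sqrt(2)*j/2 + 28*j + 42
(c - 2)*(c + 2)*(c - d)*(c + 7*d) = c^4 + 6*c^3*d - 7*c^2*d^2 - 4*c^2 - 24*c*d + 28*d^2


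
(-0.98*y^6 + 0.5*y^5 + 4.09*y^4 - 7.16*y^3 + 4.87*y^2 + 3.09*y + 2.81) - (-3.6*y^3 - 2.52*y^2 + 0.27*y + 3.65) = -0.98*y^6 + 0.5*y^5 + 4.09*y^4 - 3.56*y^3 + 7.39*y^2 + 2.82*y - 0.84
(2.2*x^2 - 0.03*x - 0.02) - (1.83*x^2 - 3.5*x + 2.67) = 0.37*x^2 + 3.47*x - 2.69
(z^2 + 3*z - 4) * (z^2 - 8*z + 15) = z^4 - 5*z^3 - 13*z^2 + 77*z - 60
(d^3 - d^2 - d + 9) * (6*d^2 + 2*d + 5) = 6*d^5 - 4*d^4 - 3*d^3 + 47*d^2 + 13*d + 45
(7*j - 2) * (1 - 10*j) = -70*j^2 + 27*j - 2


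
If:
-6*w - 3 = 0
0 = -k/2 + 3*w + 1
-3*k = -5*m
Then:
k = -1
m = -3/5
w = -1/2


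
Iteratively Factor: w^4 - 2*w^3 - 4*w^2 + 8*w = (w)*(w^3 - 2*w^2 - 4*w + 8) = w*(w - 2)*(w^2 - 4) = w*(w - 2)^2*(w + 2)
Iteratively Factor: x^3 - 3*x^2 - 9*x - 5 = (x + 1)*(x^2 - 4*x - 5) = (x + 1)^2*(x - 5)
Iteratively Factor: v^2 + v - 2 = (v + 2)*(v - 1)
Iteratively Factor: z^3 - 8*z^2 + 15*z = (z - 3)*(z^2 - 5*z) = (z - 5)*(z - 3)*(z)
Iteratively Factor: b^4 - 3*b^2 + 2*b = (b - 1)*(b^3 + b^2 - 2*b) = b*(b - 1)*(b^2 + b - 2) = b*(b - 1)^2*(b + 2)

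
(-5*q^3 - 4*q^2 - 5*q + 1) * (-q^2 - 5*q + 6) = 5*q^5 + 29*q^4 - 5*q^3 - 35*q + 6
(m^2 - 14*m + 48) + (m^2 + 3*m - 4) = 2*m^2 - 11*m + 44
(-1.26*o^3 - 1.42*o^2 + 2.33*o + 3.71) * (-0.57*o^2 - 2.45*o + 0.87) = 0.7182*o^5 + 3.8964*o^4 + 1.0547*o^3 - 9.0586*o^2 - 7.0624*o + 3.2277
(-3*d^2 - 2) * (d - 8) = -3*d^3 + 24*d^2 - 2*d + 16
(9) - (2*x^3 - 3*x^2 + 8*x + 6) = -2*x^3 + 3*x^2 - 8*x + 3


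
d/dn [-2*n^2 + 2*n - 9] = 2 - 4*n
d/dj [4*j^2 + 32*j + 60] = 8*j + 32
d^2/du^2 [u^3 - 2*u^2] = 6*u - 4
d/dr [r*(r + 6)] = 2*r + 6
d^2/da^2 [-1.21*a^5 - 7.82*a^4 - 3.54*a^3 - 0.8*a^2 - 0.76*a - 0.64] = -24.2*a^3 - 93.84*a^2 - 21.24*a - 1.6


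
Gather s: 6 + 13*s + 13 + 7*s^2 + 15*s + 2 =7*s^2 + 28*s + 21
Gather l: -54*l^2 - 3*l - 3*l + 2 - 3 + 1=-54*l^2 - 6*l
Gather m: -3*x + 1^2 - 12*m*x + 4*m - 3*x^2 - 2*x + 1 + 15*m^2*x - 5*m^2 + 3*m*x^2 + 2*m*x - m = m^2*(15*x - 5) + m*(3*x^2 - 10*x + 3) - 3*x^2 - 5*x + 2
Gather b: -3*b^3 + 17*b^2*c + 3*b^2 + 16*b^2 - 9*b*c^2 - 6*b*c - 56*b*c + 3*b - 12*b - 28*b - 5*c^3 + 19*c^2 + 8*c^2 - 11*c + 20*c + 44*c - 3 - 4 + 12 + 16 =-3*b^3 + b^2*(17*c + 19) + b*(-9*c^2 - 62*c - 37) - 5*c^3 + 27*c^2 + 53*c + 21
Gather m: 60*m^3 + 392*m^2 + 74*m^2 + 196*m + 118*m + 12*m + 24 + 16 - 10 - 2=60*m^3 + 466*m^2 + 326*m + 28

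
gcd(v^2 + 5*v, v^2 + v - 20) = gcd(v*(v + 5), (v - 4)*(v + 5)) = v + 5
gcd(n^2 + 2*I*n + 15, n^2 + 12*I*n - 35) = n + 5*I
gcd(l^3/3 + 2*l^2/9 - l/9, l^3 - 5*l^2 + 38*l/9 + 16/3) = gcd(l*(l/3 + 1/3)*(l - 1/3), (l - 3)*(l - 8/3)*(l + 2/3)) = 1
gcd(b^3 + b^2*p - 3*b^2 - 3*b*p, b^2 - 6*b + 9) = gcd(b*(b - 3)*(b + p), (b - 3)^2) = b - 3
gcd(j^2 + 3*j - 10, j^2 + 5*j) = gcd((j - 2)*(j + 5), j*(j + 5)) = j + 5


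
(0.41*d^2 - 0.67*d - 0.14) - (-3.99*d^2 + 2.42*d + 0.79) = 4.4*d^2 - 3.09*d - 0.93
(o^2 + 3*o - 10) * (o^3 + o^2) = o^5 + 4*o^4 - 7*o^3 - 10*o^2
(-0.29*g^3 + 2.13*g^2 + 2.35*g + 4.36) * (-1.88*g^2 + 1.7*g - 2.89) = 0.5452*g^5 - 4.4974*g^4 + 0.0410999999999992*g^3 - 10.3575*g^2 + 0.620499999999999*g - 12.6004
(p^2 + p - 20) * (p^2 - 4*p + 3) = p^4 - 3*p^3 - 21*p^2 + 83*p - 60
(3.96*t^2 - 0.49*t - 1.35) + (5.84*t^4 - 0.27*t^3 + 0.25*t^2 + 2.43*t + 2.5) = 5.84*t^4 - 0.27*t^3 + 4.21*t^2 + 1.94*t + 1.15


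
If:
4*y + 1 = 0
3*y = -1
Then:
No Solution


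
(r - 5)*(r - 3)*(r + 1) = r^3 - 7*r^2 + 7*r + 15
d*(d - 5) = d^2 - 5*d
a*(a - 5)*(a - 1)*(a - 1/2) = a^4 - 13*a^3/2 + 8*a^2 - 5*a/2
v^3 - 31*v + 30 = (v - 5)*(v - 1)*(v + 6)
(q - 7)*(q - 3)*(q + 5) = q^3 - 5*q^2 - 29*q + 105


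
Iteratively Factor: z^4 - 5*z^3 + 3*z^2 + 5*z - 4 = (z - 1)*(z^3 - 4*z^2 - z + 4) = (z - 1)^2*(z^2 - 3*z - 4) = (z - 1)^2*(z + 1)*(z - 4)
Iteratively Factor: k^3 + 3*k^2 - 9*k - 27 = (k + 3)*(k^2 - 9) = (k - 3)*(k + 3)*(k + 3)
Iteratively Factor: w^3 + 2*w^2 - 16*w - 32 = (w - 4)*(w^2 + 6*w + 8) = (w - 4)*(w + 4)*(w + 2)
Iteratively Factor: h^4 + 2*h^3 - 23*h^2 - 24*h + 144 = (h - 3)*(h^3 + 5*h^2 - 8*h - 48) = (h - 3)*(h + 4)*(h^2 + h - 12) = (h - 3)^2*(h + 4)*(h + 4)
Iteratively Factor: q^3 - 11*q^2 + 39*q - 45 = (q - 3)*(q^2 - 8*q + 15) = (q - 5)*(q - 3)*(q - 3)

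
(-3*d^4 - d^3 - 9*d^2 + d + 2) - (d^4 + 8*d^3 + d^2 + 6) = -4*d^4 - 9*d^3 - 10*d^2 + d - 4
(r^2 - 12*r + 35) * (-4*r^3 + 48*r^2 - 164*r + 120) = -4*r^5 + 96*r^4 - 880*r^3 + 3768*r^2 - 7180*r + 4200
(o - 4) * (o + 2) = o^2 - 2*o - 8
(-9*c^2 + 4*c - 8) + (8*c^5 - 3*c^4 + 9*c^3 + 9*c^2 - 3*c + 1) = 8*c^5 - 3*c^4 + 9*c^3 + c - 7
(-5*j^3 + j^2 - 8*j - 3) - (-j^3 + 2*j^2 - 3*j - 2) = -4*j^3 - j^2 - 5*j - 1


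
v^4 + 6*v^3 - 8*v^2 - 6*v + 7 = (v - 1)^2*(v + 1)*(v + 7)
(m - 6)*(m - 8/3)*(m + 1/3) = m^3 - 25*m^2/3 + 118*m/9 + 16/3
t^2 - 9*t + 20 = (t - 5)*(t - 4)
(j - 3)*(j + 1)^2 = j^3 - j^2 - 5*j - 3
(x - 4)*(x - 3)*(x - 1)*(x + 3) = x^4 - 5*x^3 - 5*x^2 + 45*x - 36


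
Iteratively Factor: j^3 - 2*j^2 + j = (j)*(j^2 - 2*j + 1) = j*(j - 1)*(j - 1)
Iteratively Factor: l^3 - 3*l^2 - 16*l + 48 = (l - 4)*(l^2 + l - 12) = (l - 4)*(l - 3)*(l + 4)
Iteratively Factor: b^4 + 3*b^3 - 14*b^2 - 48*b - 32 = (b + 2)*(b^3 + b^2 - 16*b - 16) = (b - 4)*(b + 2)*(b^2 + 5*b + 4) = (b - 4)*(b + 1)*(b + 2)*(b + 4)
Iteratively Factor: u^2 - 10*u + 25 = (u - 5)*(u - 5)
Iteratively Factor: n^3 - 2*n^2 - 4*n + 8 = (n + 2)*(n^2 - 4*n + 4) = (n - 2)*(n + 2)*(n - 2)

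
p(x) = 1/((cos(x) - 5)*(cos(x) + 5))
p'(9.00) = 0.00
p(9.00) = -0.04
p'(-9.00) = 0.00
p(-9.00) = -0.04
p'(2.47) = -0.00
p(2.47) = -0.04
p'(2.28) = -0.00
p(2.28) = -0.04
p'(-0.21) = -0.00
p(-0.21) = -0.04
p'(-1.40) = -0.00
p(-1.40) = -0.04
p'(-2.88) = 0.00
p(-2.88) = -0.04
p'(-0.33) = -0.00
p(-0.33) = -0.04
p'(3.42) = 0.00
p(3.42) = -0.04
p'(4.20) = 0.00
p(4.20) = -0.04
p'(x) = sin(x)/((cos(x) - 5)*(cos(x) + 5)^2) + sin(x)/((cos(x) - 5)^2*(cos(x) + 5))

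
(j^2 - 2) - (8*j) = j^2 - 8*j - 2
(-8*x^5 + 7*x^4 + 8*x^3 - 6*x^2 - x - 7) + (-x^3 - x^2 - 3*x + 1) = -8*x^5 + 7*x^4 + 7*x^3 - 7*x^2 - 4*x - 6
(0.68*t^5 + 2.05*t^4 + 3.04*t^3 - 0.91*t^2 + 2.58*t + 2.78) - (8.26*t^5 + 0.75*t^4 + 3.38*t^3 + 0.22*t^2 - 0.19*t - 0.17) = -7.58*t^5 + 1.3*t^4 - 0.34*t^3 - 1.13*t^2 + 2.77*t + 2.95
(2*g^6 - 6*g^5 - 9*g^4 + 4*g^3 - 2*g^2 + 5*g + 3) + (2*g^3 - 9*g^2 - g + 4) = 2*g^6 - 6*g^5 - 9*g^4 + 6*g^3 - 11*g^2 + 4*g + 7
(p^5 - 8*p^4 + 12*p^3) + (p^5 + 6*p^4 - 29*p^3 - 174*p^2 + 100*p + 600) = 2*p^5 - 2*p^4 - 17*p^3 - 174*p^2 + 100*p + 600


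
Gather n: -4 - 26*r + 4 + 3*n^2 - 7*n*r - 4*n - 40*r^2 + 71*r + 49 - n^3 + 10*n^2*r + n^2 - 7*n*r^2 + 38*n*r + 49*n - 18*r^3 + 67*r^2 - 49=-n^3 + n^2*(10*r + 4) + n*(-7*r^2 + 31*r + 45) - 18*r^3 + 27*r^2 + 45*r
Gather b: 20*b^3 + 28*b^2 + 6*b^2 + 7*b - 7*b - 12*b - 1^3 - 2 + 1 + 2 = 20*b^3 + 34*b^2 - 12*b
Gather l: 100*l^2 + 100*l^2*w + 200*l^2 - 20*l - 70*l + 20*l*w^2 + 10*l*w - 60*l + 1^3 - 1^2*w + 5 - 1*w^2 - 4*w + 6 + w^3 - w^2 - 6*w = l^2*(100*w + 300) + l*(20*w^2 + 10*w - 150) + w^3 - 2*w^2 - 11*w + 12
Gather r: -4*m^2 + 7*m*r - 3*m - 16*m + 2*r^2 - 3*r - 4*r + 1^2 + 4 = -4*m^2 - 19*m + 2*r^2 + r*(7*m - 7) + 5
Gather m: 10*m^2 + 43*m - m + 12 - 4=10*m^2 + 42*m + 8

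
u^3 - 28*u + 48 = (u - 4)*(u - 2)*(u + 6)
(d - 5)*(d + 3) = d^2 - 2*d - 15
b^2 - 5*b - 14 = (b - 7)*(b + 2)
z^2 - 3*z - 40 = (z - 8)*(z + 5)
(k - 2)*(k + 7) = k^2 + 5*k - 14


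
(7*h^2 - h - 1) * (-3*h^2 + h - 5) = -21*h^4 + 10*h^3 - 33*h^2 + 4*h + 5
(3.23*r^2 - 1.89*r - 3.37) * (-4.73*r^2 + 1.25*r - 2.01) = -15.2779*r^4 + 12.9772*r^3 + 7.0853*r^2 - 0.413600000000001*r + 6.7737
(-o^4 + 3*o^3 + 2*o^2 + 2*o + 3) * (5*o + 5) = -5*o^5 + 10*o^4 + 25*o^3 + 20*o^2 + 25*o + 15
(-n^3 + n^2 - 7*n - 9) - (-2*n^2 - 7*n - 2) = -n^3 + 3*n^2 - 7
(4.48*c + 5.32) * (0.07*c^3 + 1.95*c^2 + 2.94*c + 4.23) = 0.3136*c^4 + 9.1084*c^3 + 23.5452*c^2 + 34.5912*c + 22.5036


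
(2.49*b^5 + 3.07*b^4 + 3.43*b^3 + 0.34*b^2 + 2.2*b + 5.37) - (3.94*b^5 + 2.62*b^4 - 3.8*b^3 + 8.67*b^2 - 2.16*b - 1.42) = -1.45*b^5 + 0.45*b^4 + 7.23*b^3 - 8.33*b^2 + 4.36*b + 6.79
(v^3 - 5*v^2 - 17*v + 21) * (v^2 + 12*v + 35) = v^5 + 7*v^4 - 42*v^3 - 358*v^2 - 343*v + 735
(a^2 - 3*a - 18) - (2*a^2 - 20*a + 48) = -a^2 + 17*a - 66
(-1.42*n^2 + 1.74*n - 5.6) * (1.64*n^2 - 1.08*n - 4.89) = -2.3288*n^4 + 4.3872*n^3 - 4.1194*n^2 - 2.4606*n + 27.384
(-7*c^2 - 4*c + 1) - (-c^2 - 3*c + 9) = -6*c^2 - c - 8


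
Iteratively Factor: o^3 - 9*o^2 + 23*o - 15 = (o - 5)*(o^2 - 4*o + 3) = (o - 5)*(o - 3)*(o - 1)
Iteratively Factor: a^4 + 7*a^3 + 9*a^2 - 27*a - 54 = (a - 2)*(a^3 + 9*a^2 + 27*a + 27) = (a - 2)*(a + 3)*(a^2 + 6*a + 9) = (a - 2)*(a + 3)^2*(a + 3)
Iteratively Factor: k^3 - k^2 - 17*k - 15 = (k - 5)*(k^2 + 4*k + 3) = (k - 5)*(k + 3)*(k + 1)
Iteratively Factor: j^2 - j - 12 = (j - 4)*(j + 3)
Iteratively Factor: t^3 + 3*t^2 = (t)*(t^2 + 3*t) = t*(t + 3)*(t)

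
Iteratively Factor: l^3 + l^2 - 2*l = (l + 2)*(l^2 - l) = (l - 1)*(l + 2)*(l)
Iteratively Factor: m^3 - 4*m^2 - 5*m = (m + 1)*(m^2 - 5*m) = m*(m + 1)*(m - 5)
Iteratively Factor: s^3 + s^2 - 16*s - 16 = (s - 4)*(s^2 + 5*s + 4) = (s - 4)*(s + 4)*(s + 1)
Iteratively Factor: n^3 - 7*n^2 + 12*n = (n)*(n^2 - 7*n + 12) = n*(n - 3)*(n - 4)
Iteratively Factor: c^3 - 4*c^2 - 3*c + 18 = (c + 2)*(c^2 - 6*c + 9) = (c - 3)*(c + 2)*(c - 3)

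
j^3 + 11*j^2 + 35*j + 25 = (j + 1)*(j + 5)^2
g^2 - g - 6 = (g - 3)*(g + 2)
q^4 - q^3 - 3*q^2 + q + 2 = (q - 2)*(q - 1)*(q + 1)^2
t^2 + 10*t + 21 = (t + 3)*(t + 7)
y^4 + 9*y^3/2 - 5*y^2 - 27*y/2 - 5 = (y - 2)*(y + 1/2)*(y + 1)*(y + 5)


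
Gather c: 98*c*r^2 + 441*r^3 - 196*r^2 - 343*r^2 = 98*c*r^2 + 441*r^3 - 539*r^2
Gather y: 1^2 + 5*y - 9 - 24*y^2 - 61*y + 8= -24*y^2 - 56*y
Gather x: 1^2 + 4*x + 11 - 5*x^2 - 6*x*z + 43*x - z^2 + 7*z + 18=-5*x^2 + x*(47 - 6*z) - z^2 + 7*z + 30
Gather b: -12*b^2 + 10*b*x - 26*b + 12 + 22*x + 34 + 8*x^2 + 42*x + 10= -12*b^2 + b*(10*x - 26) + 8*x^2 + 64*x + 56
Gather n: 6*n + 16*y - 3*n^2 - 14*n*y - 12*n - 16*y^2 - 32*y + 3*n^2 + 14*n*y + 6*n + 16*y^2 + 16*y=0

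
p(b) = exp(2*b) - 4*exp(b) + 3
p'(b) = 2*exp(2*b) - 4*exp(b)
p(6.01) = 164415.72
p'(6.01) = 330455.38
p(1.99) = 27.25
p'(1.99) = 77.77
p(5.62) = 75014.39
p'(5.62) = 151126.35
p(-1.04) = 1.71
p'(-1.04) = -1.16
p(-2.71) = 2.74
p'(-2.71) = -0.26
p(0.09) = -0.18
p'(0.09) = -1.98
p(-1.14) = 1.82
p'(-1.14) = -1.07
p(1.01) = -0.44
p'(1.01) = 4.09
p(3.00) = 326.09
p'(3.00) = 726.52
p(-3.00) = 2.80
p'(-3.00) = -0.19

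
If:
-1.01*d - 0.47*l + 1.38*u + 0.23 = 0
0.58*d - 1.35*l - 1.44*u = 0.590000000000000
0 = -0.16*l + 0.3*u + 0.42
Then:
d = -1.63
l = 0.23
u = -1.28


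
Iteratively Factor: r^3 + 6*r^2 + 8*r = (r + 2)*(r^2 + 4*r) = (r + 2)*(r + 4)*(r)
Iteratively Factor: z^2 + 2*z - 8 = (z - 2)*(z + 4)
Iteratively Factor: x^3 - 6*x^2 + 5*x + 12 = (x + 1)*(x^2 - 7*x + 12) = (x - 3)*(x + 1)*(x - 4)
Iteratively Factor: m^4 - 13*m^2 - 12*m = (m - 4)*(m^3 + 4*m^2 + 3*m) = (m - 4)*(m + 3)*(m^2 + m) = m*(m - 4)*(m + 3)*(m + 1)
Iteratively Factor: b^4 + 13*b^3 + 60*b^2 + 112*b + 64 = (b + 4)*(b^3 + 9*b^2 + 24*b + 16) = (b + 1)*(b + 4)*(b^2 + 8*b + 16) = (b + 1)*(b + 4)^2*(b + 4)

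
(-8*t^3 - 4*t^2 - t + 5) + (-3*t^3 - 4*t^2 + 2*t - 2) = -11*t^3 - 8*t^2 + t + 3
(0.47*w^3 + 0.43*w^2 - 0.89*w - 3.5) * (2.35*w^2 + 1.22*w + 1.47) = 1.1045*w^5 + 1.5839*w^4 - 0.876*w^3 - 8.6787*w^2 - 5.5783*w - 5.145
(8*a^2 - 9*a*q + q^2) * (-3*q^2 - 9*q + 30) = -24*a^2*q^2 - 72*a^2*q + 240*a^2 + 27*a*q^3 + 81*a*q^2 - 270*a*q - 3*q^4 - 9*q^3 + 30*q^2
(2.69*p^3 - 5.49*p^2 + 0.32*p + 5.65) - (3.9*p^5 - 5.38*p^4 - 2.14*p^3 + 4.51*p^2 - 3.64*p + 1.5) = -3.9*p^5 + 5.38*p^4 + 4.83*p^3 - 10.0*p^2 + 3.96*p + 4.15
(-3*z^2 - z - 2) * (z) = -3*z^3 - z^2 - 2*z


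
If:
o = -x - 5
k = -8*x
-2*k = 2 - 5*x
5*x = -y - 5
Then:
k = -16/21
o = -107/21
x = 2/21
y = -115/21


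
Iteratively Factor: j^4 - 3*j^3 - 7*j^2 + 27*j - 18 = (j + 3)*(j^3 - 6*j^2 + 11*j - 6) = (j - 3)*(j + 3)*(j^2 - 3*j + 2) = (j - 3)*(j - 1)*(j + 3)*(j - 2)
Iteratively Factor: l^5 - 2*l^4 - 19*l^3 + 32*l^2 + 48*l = (l + 1)*(l^4 - 3*l^3 - 16*l^2 + 48*l) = (l - 3)*(l + 1)*(l^3 - 16*l) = (l - 3)*(l + 1)*(l + 4)*(l^2 - 4*l) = l*(l - 3)*(l + 1)*(l + 4)*(l - 4)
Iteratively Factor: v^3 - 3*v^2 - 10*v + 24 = (v + 3)*(v^2 - 6*v + 8) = (v - 2)*(v + 3)*(v - 4)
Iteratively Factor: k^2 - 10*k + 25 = (k - 5)*(k - 5)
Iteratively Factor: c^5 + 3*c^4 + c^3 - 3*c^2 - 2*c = (c - 1)*(c^4 + 4*c^3 + 5*c^2 + 2*c) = (c - 1)*(c + 2)*(c^3 + 2*c^2 + c) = (c - 1)*(c + 1)*(c + 2)*(c^2 + c) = c*(c - 1)*(c + 1)*(c + 2)*(c + 1)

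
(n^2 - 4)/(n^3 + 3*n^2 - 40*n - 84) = (n - 2)/(n^2 + n - 42)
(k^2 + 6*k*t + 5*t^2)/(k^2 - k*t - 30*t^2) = (-k - t)/(-k + 6*t)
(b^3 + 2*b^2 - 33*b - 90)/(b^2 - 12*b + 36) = (b^2 + 8*b + 15)/(b - 6)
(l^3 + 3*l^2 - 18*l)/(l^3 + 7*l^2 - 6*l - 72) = l/(l + 4)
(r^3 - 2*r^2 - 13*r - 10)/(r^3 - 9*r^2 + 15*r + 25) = (r + 2)/(r - 5)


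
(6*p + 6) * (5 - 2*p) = -12*p^2 + 18*p + 30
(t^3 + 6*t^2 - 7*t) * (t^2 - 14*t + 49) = t^5 - 8*t^4 - 42*t^3 + 392*t^2 - 343*t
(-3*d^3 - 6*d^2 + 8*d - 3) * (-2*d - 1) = 6*d^4 + 15*d^3 - 10*d^2 - 2*d + 3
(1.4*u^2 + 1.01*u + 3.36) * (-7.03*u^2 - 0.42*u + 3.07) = -9.842*u^4 - 7.6883*u^3 - 19.747*u^2 + 1.6895*u + 10.3152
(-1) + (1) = 0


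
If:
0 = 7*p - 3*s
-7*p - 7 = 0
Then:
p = -1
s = -7/3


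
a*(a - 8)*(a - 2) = a^3 - 10*a^2 + 16*a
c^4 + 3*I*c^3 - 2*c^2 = c^2*(c + I)*(c + 2*I)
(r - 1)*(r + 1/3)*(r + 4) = r^3 + 10*r^2/3 - 3*r - 4/3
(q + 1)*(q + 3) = q^2 + 4*q + 3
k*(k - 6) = k^2 - 6*k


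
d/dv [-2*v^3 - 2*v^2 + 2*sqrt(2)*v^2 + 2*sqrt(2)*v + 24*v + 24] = -6*v^2 - 4*v + 4*sqrt(2)*v + 2*sqrt(2) + 24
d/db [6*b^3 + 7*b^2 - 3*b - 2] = 18*b^2 + 14*b - 3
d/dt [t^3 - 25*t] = 3*t^2 - 25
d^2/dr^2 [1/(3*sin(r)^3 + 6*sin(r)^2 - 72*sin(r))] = (-9*sin(r)^3 - 22*sin(r)^2 + 44*sin(r) + 176 - 696/sin(r) - 288/sin(r)^2 + 1152/sin(r)^3)/(3*(sin(r) - 4)^3*(sin(r) + 6)^3)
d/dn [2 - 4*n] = -4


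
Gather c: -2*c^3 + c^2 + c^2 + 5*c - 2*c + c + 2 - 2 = -2*c^3 + 2*c^2 + 4*c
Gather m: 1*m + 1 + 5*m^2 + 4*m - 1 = 5*m^2 + 5*m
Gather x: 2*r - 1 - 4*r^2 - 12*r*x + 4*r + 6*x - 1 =-4*r^2 + 6*r + x*(6 - 12*r) - 2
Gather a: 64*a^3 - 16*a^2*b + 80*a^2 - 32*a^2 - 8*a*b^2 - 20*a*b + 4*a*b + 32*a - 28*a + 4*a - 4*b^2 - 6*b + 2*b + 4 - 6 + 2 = 64*a^3 + a^2*(48 - 16*b) + a*(-8*b^2 - 16*b + 8) - 4*b^2 - 4*b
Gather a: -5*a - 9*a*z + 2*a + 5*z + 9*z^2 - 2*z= a*(-9*z - 3) + 9*z^2 + 3*z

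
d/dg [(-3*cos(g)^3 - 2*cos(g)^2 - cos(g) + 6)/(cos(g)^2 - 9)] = (3*cos(g)^4 - 82*cos(g)^2 - 24*cos(g) - 9)*sin(g)/((cos(g) - 3)^2*(cos(g) + 3)^2)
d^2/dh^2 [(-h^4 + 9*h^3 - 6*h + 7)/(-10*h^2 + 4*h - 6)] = (25*h^6 - 30*h^5 + 57*h^4 + 201*h^3 - 309*h^2 - 303*h + 113)/(125*h^6 - 150*h^5 + 285*h^4 - 188*h^3 + 171*h^2 - 54*h + 27)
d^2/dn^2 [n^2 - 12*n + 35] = 2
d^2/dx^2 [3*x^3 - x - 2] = 18*x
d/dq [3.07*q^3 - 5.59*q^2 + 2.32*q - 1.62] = 9.21*q^2 - 11.18*q + 2.32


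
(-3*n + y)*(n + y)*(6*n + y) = -18*n^3 - 15*n^2*y + 4*n*y^2 + y^3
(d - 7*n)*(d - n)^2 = d^3 - 9*d^2*n + 15*d*n^2 - 7*n^3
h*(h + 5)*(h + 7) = h^3 + 12*h^2 + 35*h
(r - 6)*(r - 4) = r^2 - 10*r + 24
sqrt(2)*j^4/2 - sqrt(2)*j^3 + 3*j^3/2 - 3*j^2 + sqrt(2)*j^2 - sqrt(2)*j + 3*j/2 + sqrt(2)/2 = (j - 1)^2*(j + sqrt(2)/2)*(sqrt(2)*j/2 + 1)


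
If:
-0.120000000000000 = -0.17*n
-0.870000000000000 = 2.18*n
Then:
No Solution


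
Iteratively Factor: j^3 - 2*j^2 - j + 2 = (j - 1)*(j^2 - j - 2) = (j - 2)*(j - 1)*(j + 1)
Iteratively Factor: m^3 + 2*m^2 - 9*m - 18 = (m + 2)*(m^2 - 9) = (m + 2)*(m + 3)*(m - 3)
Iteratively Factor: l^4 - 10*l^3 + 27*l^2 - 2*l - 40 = (l - 4)*(l^3 - 6*l^2 + 3*l + 10) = (l - 5)*(l - 4)*(l^2 - l - 2) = (l - 5)*(l - 4)*(l - 2)*(l + 1)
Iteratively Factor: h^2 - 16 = (h - 4)*(h + 4)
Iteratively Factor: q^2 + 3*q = (q + 3)*(q)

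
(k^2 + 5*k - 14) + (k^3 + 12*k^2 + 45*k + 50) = k^3 + 13*k^2 + 50*k + 36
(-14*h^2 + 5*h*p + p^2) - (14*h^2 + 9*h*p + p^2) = -28*h^2 - 4*h*p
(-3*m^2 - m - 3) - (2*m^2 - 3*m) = -5*m^2 + 2*m - 3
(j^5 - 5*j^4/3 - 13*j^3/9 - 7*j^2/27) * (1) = j^5 - 5*j^4/3 - 13*j^3/9 - 7*j^2/27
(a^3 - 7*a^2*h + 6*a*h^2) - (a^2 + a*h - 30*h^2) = a^3 - 7*a^2*h - a^2 + 6*a*h^2 - a*h + 30*h^2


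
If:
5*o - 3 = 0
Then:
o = 3/5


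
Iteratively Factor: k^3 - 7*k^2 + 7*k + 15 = (k - 5)*(k^2 - 2*k - 3) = (k - 5)*(k + 1)*(k - 3)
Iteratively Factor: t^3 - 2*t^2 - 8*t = (t + 2)*(t^2 - 4*t) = (t - 4)*(t + 2)*(t)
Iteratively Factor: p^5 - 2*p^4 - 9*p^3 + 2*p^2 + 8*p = (p - 4)*(p^4 + 2*p^3 - p^2 - 2*p) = (p - 4)*(p + 2)*(p^3 - p) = p*(p - 4)*(p + 2)*(p^2 - 1) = p*(p - 4)*(p - 1)*(p + 2)*(p + 1)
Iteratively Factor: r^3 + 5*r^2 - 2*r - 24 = (r - 2)*(r^2 + 7*r + 12) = (r - 2)*(r + 3)*(r + 4)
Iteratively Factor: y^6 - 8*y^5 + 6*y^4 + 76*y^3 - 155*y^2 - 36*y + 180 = (y + 3)*(y^5 - 11*y^4 + 39*y^3 - 41*y^2 - 32*y + 60) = (y + 1)*(y + 3)*(y^4 - 12*y^3 + 51*y^2 - 92*y + 60) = (y - 2)*(y + 1)*(y + 3)*(y^3 - 10*y^2 + 31*y - 30) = (y - 5)*(y - 2)*(y + 1)*(y + 3)*(y^2 - 5*y + 6) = (y - 5)*(y - 2)^2*(y + 1)*(y + 3)*(y - 3)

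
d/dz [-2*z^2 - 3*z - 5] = -4*z - 3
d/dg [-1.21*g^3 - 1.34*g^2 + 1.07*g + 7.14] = -3.63*g^2 - 2.68*g + 1.07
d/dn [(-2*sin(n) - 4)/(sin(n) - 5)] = 14*cos(n)/(sin(n) - 5)^2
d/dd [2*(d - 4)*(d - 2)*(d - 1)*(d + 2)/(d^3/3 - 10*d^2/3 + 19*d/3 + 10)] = 6*(d^6 - 20*d^5 + 107*d^4 - 110*d^3 - 202*d^2 - 320*d + 904)/(d^6 - 20*d^5 + 138*d^4 - 320*d^3 - 239*d^2 + 1140*d + 900)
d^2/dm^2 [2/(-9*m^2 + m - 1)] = 4*(81*m^2 - 9*m - (18*m - 1)^2 + 9)/(9*m^2 - m + 1)^3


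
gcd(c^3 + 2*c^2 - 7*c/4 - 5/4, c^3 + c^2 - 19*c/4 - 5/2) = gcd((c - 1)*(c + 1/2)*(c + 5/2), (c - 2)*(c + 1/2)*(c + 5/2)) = c^2 + 3*c + 5/4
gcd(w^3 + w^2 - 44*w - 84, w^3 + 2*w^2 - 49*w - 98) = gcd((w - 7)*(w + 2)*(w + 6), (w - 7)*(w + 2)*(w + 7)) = w^2 - 5*w - 14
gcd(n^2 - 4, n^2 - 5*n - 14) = n + 2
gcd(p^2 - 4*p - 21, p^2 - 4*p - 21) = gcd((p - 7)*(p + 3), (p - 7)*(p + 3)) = p^2 - 4*p - 21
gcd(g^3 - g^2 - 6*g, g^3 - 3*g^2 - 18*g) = g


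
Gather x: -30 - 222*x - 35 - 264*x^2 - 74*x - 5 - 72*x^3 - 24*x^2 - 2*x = -72*x^3 - 288*x^2 - 298*x - 70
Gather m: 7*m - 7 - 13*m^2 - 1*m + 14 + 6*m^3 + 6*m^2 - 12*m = 6*m^3 - 7*m^2 - 6*m + 7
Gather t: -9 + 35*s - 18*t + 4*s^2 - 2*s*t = 4*s^2 + 35*s + t*(-2*s - 18) - 9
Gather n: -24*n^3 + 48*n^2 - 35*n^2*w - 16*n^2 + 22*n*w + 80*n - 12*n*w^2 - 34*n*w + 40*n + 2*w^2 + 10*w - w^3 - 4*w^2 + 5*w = -24*n^3 + n^2*(32 - 35*w) + n*(-12*w^2 - 12*w + 120) - w^3 - 2*w^2 + 15*w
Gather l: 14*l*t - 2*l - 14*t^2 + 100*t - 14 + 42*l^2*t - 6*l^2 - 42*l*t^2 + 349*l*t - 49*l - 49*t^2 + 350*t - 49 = l^2*(42*t - 6) + l*(-42*t^2 + 363*t - 51) - 63*t^2 + 450*t - 63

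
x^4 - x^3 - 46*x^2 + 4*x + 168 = (x - 7)*(x - 2)*(x + 2)*(x + 6)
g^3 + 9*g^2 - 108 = (g - 3)*(g + 6)^2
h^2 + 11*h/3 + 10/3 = (h + 5/3)*(h + 2)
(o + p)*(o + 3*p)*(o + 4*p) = o^3 + 8*o^2*p + 19*o*p^2 + 12*p^3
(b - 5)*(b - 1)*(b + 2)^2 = b^4 - 2*b^3 - 15*b^2 - 4*b + 20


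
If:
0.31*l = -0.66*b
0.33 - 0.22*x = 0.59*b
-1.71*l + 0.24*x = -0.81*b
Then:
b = -0.09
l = 0.20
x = 1.75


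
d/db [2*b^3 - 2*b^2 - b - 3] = 6*b^2 - 4*b - 1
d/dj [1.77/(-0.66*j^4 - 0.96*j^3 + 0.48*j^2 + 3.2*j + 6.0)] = (4.6728*j^3 + 5.0976*j^2 - 1.6992*j - 5.664)/(-0.66*j^4 - 0.96*j^3 + 0.48*j^2 + 3.2*j + 6.0)^2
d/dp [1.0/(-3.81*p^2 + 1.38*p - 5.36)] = (7.62*p - 1.38)/(3.81*p^2 - 1.38*p + 5.36)^2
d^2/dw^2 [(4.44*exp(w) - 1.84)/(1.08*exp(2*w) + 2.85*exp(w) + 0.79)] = (5.178816*exp(4*w) - 22.251024*exp(3*w) - 39.719808*exp(2*w) - 18.662508*exp(w) + 6.913764)*exp(w)/(1.259712*exp(6*w) + 9.97272*exp(5*w) + 29.081268*exp(4*w) + 37.738845*exp(3*w) + 21.272409*exp(2*w) + 5.336055*exp(w) + 0.493039)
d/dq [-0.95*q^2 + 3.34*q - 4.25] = 3.34 - 1.9*q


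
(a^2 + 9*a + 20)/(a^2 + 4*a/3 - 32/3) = 3*(a + 5)/(3*a - 8)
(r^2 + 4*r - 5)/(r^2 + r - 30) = (r^2 + 4*r - 5)/(r^2 + r - 30)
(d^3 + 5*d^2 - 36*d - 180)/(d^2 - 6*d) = d + 11 + 30/d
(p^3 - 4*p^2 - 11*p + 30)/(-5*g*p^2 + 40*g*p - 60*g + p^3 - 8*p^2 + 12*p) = (p^2 - 2*p - 15)/(-5*g*p + 30*g + p^2 - 6*p)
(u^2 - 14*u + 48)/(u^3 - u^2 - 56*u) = (u - 6)/(u*(u + 7))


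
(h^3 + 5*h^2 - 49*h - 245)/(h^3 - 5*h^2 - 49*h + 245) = (h + 5)/(h - 5)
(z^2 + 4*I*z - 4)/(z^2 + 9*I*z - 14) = (z + 2*I)/(z + 7*I)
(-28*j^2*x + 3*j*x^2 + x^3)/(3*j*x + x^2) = (-28*j^2 + 3*j*x + x^2)/(3*j + x)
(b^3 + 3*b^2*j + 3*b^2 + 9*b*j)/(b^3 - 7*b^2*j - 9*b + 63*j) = b*(b + 3*j)/(b^2 - 7*b*j - 3*b + 21*j)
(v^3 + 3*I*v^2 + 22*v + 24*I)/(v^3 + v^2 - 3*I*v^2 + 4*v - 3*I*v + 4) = (v + 6*I)/(v + 1)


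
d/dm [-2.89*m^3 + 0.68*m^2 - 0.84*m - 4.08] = -8.67*m^2 + 1.36*m - 0.84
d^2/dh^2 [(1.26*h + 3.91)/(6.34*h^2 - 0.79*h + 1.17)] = ((1.26*h + 3.91)*(12.68*h - 0.79)*(25.36*h - 1.58) - (47.9304*h + 47.588)*(6.34*h^2 - 0.79*h + 1.17))/(6.34*h^2 - 0.79*h + 1.17)^3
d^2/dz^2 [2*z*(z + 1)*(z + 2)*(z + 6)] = 24*z^2 + 108*z + 80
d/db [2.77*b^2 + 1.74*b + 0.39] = 5.54*b + 1.74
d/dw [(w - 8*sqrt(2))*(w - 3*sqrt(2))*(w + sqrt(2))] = 3*w^2 - 20*sqrt(2)*w + 26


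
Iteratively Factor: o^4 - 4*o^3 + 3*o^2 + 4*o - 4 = (o - 1)*(o^3 - 3*o^2 + 4) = (o - 2)*(o - 1)*(o^2 - o - 2) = (o - 2)^2*(o - 1)*(o + 1)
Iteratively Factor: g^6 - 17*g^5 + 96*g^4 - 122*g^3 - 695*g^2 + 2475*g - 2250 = (g + 3)*(g^5 - 20*g^4 + 156*g^3 - 590*g^2 + 1075*g - 750) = (g - 5)*(g + 3)*(g^4 - 15*g^3 + 81*g^2 - 185*g + 150) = (g - 5)*(g - 3)*(g + 3)*(g^3 - 12*g^2 + 45*g - 50) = (g - 5)^2*(g - 3)*(g + 3)*(g^2 - 7*g + 10) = (g - 5)^2*(g - 3)*(g - 2)*(g + 3)*(g - 5)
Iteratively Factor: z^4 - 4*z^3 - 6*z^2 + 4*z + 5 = (z - 1)*(z^3 - 3*z^2 - 9*z - 5) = (z - 1)*(z + 1)*(z^2 - 4*z - 5) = (z - 5)*(z - 1)*(z + 1)*(z + 1)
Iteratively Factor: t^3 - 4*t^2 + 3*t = (t - 3)*(t^2 - t) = t*(t - 3)*(t - 1)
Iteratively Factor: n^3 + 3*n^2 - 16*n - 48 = (n + 3)*(n^2 - 16) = (n + 3)*(n + 4)*(n - 4)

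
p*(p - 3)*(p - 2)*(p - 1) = p^4 - 6*p^3 + 11*p^2 - 6*p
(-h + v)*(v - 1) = -h*v + h + v^2 - v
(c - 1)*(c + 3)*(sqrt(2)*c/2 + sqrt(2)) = sqrt(2)*c^3/2 + 2*sqrt(2)*c^2 + sqrt(2)*c/2 - 3*sqrt(2)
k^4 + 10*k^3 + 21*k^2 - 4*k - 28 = (k - 1)*(k + 2)^2*(k + 7)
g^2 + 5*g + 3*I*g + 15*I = (g + 5)*(g + 3*I)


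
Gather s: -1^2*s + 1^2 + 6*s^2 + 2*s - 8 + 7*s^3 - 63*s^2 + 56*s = 7*s^3 - 57*s^2 + 57*s - 7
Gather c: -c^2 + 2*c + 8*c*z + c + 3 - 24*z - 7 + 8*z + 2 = -c^2 + c*(8*z + 3) - 16*z - 2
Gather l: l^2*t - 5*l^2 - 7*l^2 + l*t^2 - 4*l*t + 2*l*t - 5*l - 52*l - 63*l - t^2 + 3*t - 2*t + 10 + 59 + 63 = l^2*(t - 12) + l*(t^2 - 2*t - 120) - t^2 + t + 132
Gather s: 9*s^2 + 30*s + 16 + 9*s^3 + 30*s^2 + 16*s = 9*s^3 + 39*s^2 + 46*s + 16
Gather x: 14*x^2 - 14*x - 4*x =14*x^2 - 18*x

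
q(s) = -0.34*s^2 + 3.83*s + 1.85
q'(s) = 3.83 - 0.68*s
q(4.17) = 11.91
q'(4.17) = 0.99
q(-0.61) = -0.61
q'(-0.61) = 4.24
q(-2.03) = -7.33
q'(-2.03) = 5.21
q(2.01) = 8.17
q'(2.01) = 2.46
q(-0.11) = 1.42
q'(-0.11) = 3.90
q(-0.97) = -2.19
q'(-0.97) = 4.49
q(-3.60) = -16.34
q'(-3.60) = 6.28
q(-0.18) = 1.15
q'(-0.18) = 3.95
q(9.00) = 8.78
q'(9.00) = -2.29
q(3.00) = 10.28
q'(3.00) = 1.79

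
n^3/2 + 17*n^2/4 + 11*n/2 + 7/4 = (n/2 + 1/2)*(n + 1/2)*(n + 7)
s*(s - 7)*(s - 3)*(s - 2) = s^4 - 12*s^3 + 41*s^2 - 42*s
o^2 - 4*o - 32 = (o - 8)*(o + 4)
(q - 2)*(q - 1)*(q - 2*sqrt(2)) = q^3 - 3*q^2 - 2*sqrt(2)*q^2 + 2*q + 6*sqrt(2)*q - 4*sqrt(2)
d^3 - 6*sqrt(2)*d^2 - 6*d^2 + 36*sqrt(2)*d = d*(d - 6)*(d - 6*sqrt(2))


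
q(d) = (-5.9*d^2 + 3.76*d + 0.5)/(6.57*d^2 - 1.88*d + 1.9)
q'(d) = (1.88 - 13.14*d)*(-5.9*d^2 + 3.76*d + 0.5)/(6.57*d^2 - 1.88*d + 1.9)^2 + (3.76 - 11.8*d)/(6.57*d^2 - 1.88*d + 1.9) = (-13.6112*d^2 - 28.99*d + 8.084)/(43.1649*d^4 - 24.7032*d^3 + 28.5004*d^2 - 7.144*d + 3.61)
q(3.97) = -0.79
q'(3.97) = -0.03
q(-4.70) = -0.95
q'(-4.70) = -0.01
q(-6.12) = -0.94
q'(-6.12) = -0.00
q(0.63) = 0.16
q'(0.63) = -1.41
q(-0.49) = -0.63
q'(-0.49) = 0.98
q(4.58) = -0.81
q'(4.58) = -0.02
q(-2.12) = -0.96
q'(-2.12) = 0.01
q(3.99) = -0.79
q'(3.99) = -0.03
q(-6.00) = -0.94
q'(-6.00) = -0.00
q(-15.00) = -0.92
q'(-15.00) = -0.00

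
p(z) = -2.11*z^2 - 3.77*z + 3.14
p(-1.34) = 4.40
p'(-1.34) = 1.88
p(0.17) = 2.44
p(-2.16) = 1.44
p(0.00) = 3.14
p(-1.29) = 4.49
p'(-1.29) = 1.67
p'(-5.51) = 19.48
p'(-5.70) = 20.28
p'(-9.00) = 34.21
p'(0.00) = -3.77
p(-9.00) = -133.84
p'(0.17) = -4.49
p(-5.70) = -43.92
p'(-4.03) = 13.24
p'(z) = -4.22*z - 3.77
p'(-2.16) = 5.35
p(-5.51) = -40.15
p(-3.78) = -12.76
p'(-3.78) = 12.18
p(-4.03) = -15.94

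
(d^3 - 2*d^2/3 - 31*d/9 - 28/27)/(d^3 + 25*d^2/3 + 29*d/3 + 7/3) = (d^2 - d - 28/9)/(d^2 + 8*d + 7)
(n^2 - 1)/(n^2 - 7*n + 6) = (n + 1)/(n - 6)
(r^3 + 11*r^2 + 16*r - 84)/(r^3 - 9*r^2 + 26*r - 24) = (r^2 + 13*r + 42)/(r^2 - 7*r + 12)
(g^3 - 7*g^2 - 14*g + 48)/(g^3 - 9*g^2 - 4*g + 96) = (g - 2)/(g - 4)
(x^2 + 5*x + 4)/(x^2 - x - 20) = (x + 1)/(x - 5)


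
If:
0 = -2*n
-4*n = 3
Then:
No Solution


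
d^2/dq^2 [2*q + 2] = 0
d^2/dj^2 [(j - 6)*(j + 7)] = 2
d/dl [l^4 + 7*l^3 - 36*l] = 4*l^3 + 21*l^2 - 36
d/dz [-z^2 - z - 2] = -2*z - 1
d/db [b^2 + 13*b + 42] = 2*b + 13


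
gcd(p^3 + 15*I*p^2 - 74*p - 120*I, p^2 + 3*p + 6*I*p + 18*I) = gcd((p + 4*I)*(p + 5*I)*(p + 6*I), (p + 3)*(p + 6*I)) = p + 6*I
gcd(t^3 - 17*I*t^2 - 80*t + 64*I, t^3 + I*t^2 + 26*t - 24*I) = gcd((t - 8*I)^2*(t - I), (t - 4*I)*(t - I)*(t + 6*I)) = t - I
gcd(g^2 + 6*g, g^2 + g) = g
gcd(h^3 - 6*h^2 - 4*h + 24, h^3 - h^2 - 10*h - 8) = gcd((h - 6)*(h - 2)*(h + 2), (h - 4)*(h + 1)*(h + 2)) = h + 2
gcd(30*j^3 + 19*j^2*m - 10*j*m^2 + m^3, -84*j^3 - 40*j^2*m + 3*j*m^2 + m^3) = 6*j - m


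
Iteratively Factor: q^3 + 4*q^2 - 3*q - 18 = (q + 3)*(q^2 + q - 6) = (q + 3)^2*(q - 2)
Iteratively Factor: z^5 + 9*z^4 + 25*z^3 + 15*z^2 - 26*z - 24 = (z + 1)*(z^4 + 8*z^3 + 17*z^2 - 2*z - 24) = (z + 1)*(z + 3)*(z^3 + 5*z^2 + 2*z - 8) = (z + 1)*(z + 3)*(z + 4)*(z^2 + z - 2) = (z + 1)*(z + 2)*(z + 3)*(z + 4)*(z - 1)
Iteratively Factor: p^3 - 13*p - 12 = (p + 3)*(p^2 - 3*p - 4) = (p + 1)*(p + 3)*(p - 4)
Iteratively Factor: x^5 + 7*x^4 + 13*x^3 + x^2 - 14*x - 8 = (x + 1)*(x^4 + 6*x^3 + 7*x^2 - 6*x - 8) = (x + 1)*(x + 4)*(x^3 + 2*x^2 - x - 2) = (x + 1)^2*(x + 4)*(x^2 + x - 2) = (x - 1)*(x + 1)^2*(x + 4)*(x + 2)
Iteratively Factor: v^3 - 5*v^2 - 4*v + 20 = (v + 2)*(v^2 - 7*v + 10) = (v - 2)*(v + 2)*(v - 5)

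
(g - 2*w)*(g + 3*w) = g^2 + g*w - 6*w^2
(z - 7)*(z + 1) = z^2 - 6*z - 7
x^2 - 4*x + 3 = (x - 3)*(x - 1)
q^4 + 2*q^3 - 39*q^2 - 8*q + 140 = (q - 5)*(q - 2)*(q + 2)*(q + 7)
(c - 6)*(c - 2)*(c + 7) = c^3 - c^2 - 44*c + 84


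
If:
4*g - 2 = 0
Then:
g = 1/2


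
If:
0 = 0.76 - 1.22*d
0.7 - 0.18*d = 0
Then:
No Solution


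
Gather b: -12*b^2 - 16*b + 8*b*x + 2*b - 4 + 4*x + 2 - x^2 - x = -12*b^2 + b*(8*x - 14) - x^2 + 3*x - 2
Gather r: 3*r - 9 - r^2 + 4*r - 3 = -r^2 + 7*r - 12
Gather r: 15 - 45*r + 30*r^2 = 30*r^2 - 45*r + 15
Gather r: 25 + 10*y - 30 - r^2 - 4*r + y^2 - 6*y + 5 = -r^2 - 4*r + y^2 + 4*y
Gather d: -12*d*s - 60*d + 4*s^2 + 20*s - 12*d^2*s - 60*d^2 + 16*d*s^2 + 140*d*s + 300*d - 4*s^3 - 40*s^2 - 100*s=d^2*(-12*s - 60) + d*(16*s^2 + 128*s + 240) - 4*s^3 - 36*s^2 - 80*s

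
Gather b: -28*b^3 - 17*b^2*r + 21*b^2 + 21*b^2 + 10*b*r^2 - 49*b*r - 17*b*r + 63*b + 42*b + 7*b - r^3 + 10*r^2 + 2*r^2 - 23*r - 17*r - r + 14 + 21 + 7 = -28*b^3 + b^2*(42 - 17*r) + b*(10*r^2 - 66*r + 112) - r^3 + 12*r^2 - 41*r + 42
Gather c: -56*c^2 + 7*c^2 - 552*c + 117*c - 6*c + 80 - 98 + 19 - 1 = -49*c^2 - 441*c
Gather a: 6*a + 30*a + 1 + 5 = 36*a + 6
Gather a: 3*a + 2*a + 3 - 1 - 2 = 5*a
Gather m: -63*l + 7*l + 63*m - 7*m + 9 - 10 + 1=-56*l + 56*m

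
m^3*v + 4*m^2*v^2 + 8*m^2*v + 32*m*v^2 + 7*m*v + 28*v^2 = (m + 7)*(m + 4*v)*(m*v + v)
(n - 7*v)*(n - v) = n^2 - 8*n*v + 7*v^2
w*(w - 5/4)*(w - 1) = w^3 - 9*w^2/4 + 5*w/4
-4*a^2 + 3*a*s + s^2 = (-a + s)*(4*a + s)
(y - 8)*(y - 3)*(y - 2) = y^3 - 13*y^2 + 46*y - 48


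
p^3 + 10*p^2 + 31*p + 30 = (p + 2)*(p + 3)*(p + 5)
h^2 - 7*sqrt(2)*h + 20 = (h - 5*sqrt(2))*(h - 2*sqrt(2))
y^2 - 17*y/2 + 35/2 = (y - 5)*(y - 7/2)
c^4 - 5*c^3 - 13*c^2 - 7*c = c*(c - 7)*(c + 1)^2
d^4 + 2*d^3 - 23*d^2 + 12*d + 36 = (d - 3)*(d - 2)*(d + 1)*(d + 6)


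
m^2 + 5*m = m*(m + 5)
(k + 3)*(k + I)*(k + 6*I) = k^3 + 3*k^2 + 7*I*k^2 - 6*k + 21*I*k - 18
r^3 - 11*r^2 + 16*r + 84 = (r - 7)*(r - 6)*(r + 2)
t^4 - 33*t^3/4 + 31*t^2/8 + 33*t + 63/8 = (t - 7)*(t - 3)*(t + 1/4)*(t + 3/2)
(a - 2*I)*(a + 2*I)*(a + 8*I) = a^3 + 8*I*a^2 + 4*a + 32*I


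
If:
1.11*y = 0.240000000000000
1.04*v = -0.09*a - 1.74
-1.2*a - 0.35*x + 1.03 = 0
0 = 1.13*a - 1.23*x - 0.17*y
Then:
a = 0.68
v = -1.73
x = 0.60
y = 0.22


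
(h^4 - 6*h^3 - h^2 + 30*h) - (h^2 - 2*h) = h^4 - 6*h^3 - 2*h^2 + 32*h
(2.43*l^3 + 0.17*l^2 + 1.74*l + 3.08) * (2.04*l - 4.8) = 4.9572*l^4 - 11.3172*l^3 + 2.7336*l^2 - 2.0688*l - 14.784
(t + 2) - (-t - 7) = 2*t + 9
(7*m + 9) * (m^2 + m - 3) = 7*m^3 + 16*m^2 - 12*m - 27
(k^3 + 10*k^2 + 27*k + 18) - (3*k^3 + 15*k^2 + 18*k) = -2*k^3 - 5*k^2 + 9*k + 18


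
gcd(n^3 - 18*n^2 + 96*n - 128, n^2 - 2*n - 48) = n - 8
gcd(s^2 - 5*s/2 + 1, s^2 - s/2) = s - 1/2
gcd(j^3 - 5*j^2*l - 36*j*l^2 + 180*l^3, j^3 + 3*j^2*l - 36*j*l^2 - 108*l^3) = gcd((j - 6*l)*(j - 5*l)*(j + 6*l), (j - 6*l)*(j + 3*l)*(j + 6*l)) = j^2 - 36*l^2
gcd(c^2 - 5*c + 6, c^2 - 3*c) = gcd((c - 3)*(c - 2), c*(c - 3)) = c - 3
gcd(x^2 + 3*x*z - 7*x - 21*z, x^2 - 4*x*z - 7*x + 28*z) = x - 7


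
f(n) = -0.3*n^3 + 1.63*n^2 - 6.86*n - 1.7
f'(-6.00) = -58.82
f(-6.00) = 162.94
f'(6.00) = -19.70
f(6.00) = -48.98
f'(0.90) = -4.66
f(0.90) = -6.77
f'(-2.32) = -19.27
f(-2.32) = 26.73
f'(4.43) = -10.08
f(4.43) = -26.18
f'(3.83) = -7.58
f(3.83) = -20.92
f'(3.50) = -6.48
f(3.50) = -18.60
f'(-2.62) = -21.58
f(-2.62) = 32.86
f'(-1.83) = -15.84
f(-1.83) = 18.15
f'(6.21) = -21.32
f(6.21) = -53.29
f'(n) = -0.9*n^2 + 3.26*n - 6.86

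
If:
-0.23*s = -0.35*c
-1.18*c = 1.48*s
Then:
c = 0.00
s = 0.00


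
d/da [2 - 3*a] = -3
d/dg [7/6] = 0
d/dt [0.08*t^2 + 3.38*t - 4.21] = 0.16*t + 3.38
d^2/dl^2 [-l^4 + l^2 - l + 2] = 2 - 12*l^2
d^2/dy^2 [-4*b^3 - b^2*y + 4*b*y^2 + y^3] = 8*b + 6*y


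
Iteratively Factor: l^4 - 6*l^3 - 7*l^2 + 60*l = (l)*(l^3 - 6*l^2 - 7*l + 60) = l*(l - 5)*(l^2 - l - 12) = l*(l - 5)*(l + 3)*(l - 4)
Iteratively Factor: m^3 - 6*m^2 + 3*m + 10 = (m - 5)*(m^2 - m - 2) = (m - 5)*(m - 2)*(m + 1)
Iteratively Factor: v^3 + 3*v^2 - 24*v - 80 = (v + 4)*(v^2 - v - 20) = (v - 5)*(v + 4)*(v + 4)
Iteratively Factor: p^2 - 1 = (p + 1)*(p - 1)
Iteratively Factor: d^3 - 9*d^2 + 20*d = (d - 5)*(d^2 - 4*d) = d*(d - 5)*(d - 4)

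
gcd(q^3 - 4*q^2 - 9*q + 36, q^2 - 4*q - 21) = q + 3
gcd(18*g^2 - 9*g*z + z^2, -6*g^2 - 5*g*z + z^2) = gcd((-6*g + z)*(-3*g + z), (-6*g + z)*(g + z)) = -6*g + z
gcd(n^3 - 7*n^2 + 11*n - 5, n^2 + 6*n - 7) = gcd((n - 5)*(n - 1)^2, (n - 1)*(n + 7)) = n - 1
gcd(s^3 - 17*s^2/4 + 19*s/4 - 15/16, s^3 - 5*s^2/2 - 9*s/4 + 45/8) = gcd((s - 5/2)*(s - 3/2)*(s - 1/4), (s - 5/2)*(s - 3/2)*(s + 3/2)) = s^2 - 4*s + 15/4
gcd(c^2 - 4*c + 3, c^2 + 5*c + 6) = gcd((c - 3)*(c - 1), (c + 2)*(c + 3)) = 1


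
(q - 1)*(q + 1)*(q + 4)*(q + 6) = q^4 + 10*q^3 + 23*q^2 - 10*q - 24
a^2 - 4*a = a*(a - 4)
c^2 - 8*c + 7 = (c - 7)*(c - 1)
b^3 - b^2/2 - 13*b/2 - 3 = (b - 3)*(b + 1/2)*(b + 2)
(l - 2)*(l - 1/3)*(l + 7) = l^3 + 14*l^2/3 - 47*l/3 + 14/3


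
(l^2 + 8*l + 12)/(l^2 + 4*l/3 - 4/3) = 3*(l + 6)/(3*l - 2)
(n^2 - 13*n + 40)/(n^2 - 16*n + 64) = (n - 5)/(n - 8)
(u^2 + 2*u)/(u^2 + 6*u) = (u + 2)/(u + 6)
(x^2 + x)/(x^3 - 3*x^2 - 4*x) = 1/(x - 4)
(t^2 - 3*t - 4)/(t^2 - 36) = (t^2 - 3*t - 4)/(t^2 - 36)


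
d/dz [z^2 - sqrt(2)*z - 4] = 2*z - sqrt(2)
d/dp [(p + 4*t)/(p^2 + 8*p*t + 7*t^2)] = (p^2 + 8*p*t + 7*t^2 - 2*(p + 4*t)^2)/(p^2 + 8*p*t + 7*t^2)^2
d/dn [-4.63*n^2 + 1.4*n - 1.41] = 1.4 - 9.26*n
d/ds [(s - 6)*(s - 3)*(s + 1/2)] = 3*s^2 - 17*s + 27/2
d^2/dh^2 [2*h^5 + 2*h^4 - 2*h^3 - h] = 4*h*(10*h^2 + 6*h - 3)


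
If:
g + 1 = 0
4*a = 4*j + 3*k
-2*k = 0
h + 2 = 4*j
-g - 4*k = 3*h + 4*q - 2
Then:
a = 3/4 - q/3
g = -1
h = 1 - 4*q/3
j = 3/4 - q/3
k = 0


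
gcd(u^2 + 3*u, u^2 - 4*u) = u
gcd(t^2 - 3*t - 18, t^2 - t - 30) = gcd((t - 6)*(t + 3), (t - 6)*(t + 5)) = t - 6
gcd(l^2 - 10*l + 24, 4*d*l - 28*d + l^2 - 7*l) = 1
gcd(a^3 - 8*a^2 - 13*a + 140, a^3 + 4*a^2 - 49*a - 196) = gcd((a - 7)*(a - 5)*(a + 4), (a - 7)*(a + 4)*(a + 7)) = a^2 - 3*a - 28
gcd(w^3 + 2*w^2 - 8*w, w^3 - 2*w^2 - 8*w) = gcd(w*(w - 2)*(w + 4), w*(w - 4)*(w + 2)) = w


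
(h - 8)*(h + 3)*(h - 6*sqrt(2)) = h^3 - 6*sqrt(2)*h^2 - 5*h^2 - 24*h + 30*sqrt(2)*h + 144*sqrt(2)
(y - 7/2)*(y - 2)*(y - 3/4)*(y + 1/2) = y^4 - 23*y^3/4 + 8*y^2 + 5*y/16 - 21/8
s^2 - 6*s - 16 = (s - 8)*(s + 2)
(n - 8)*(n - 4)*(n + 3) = n^3 - 9*n^2 - 4*n + 96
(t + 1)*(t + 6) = t^2 + 7*t + 6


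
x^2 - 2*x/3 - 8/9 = (x - 4/3)*(x + 2/3)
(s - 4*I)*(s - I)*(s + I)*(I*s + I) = I*s^4 + 4*s^3 + I*s^3 + 4*s^2 + I*s^2 + 4*s + I*s + 4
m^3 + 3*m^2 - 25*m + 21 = (m - 3)*(m - 1)*(m + 7)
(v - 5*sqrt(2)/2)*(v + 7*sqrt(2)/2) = v^2 + sqrt(2)*v - 35/2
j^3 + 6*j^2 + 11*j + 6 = (j + 1)*(j + 2)*(j + 3)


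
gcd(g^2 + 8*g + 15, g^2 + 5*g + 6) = g + 3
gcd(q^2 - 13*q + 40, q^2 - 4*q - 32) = q - 8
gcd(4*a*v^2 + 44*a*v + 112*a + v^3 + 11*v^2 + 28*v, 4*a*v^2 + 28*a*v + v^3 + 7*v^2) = 4*a*v + 28*a + v^2 + 7*v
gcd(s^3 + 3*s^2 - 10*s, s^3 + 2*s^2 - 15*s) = s^2 + 5*s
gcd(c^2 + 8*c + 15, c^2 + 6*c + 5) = c + 5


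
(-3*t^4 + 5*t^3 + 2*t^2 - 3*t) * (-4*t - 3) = 12*t^5 - 11*t^4 - 23*t^3 + 6*t^2 + 9*t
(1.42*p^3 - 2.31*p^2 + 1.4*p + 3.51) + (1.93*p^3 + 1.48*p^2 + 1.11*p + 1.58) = 3.35*p^3 - 0.83*p^2 + 2.51*p + 5.09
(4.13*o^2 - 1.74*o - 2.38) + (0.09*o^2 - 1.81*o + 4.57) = 4.22*o^2 - 3.55*o + 2.19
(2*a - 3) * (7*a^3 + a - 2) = 14*a^4 - 21*a^3 + 2*a^2 - 7*a + 6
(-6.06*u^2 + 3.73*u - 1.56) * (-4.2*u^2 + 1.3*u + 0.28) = 25.452*u^4 - 23.544*u^3 + 9.7042*u^2 - 0.9836*u - 0.4368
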